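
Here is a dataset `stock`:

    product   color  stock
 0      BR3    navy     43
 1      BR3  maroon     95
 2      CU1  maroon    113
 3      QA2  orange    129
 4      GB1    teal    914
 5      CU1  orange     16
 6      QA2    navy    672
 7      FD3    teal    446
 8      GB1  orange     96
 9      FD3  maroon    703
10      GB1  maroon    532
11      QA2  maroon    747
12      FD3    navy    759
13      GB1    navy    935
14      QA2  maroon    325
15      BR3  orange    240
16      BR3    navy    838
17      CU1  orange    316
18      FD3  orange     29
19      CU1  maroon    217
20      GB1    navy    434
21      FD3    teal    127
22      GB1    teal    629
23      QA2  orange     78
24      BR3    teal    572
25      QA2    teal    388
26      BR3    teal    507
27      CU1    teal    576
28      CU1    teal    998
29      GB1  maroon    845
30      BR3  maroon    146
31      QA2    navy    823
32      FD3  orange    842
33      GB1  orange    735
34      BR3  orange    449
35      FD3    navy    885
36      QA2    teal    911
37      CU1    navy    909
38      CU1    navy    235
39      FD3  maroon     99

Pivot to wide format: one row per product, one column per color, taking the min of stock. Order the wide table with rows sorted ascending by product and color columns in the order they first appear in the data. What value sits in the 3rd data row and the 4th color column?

127

With rows sorted ascending by product, row 3 is product=FD3. color columns in first-appearance order: navy, maroon, orange, teal; column 4 is teal.
Long rows with product=FD3, color=teal: min(446, 127) = 127.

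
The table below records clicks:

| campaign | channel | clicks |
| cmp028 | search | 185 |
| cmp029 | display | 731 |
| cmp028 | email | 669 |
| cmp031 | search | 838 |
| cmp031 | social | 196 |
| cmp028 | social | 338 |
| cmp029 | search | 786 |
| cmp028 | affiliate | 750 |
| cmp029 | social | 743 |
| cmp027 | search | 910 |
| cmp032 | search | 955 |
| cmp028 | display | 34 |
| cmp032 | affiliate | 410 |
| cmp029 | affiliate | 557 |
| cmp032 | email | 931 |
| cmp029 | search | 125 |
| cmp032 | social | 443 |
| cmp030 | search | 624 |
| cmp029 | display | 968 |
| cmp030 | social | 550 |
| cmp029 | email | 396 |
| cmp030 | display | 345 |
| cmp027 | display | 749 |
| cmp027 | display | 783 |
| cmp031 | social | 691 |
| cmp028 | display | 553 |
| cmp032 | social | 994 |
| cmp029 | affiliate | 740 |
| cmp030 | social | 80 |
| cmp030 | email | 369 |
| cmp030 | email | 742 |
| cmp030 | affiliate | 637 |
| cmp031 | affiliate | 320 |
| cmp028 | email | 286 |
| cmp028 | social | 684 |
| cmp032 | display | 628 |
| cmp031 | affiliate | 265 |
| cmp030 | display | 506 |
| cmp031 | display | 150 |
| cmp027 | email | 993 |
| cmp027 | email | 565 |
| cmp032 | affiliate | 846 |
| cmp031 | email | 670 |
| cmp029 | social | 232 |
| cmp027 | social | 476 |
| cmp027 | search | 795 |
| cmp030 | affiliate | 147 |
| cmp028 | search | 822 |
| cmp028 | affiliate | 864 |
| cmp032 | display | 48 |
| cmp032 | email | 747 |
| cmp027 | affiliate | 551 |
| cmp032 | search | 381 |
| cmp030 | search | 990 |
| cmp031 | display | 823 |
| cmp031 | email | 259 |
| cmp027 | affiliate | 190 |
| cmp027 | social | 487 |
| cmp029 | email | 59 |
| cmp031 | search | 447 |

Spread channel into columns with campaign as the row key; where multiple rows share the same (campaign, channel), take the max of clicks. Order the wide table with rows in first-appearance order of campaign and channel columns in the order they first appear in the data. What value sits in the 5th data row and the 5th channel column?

846

With rows in first-appearance order of campaign, row 5 is campaign=cmp032. channel columns in first-appearance order: search, display, email, social, affiliate; column 5 is affiliate.
Long rows with campaign=cmp032, channel=affiliate: max(410, 846) = 846.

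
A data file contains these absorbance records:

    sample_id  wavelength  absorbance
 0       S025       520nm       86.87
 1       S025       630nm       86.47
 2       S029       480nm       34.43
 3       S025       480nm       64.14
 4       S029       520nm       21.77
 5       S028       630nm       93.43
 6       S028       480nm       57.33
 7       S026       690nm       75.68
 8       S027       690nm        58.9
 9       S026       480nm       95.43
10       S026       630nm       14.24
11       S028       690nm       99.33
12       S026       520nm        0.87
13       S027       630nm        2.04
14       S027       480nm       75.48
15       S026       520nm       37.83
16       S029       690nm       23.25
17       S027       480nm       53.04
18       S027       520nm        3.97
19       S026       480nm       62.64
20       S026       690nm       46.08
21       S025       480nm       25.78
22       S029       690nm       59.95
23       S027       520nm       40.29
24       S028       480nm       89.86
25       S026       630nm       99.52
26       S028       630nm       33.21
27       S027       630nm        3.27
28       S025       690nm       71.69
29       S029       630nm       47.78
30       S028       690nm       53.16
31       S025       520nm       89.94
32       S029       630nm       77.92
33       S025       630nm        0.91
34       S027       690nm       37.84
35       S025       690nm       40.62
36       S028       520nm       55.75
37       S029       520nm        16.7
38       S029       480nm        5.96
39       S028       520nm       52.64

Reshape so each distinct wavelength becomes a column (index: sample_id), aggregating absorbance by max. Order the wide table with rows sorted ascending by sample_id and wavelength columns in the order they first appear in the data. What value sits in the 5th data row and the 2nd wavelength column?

With rows sorted ascending by sample_id, row 5 is sample_id=S029. wavelength columns in first-appearance order: 520nm, 630nm, 480nm, 690nm; column 2 is 630nm.
Long rows with sample_id=S029, wavelength=630nm: max(47.78, 77.92) = 77.92.

77.92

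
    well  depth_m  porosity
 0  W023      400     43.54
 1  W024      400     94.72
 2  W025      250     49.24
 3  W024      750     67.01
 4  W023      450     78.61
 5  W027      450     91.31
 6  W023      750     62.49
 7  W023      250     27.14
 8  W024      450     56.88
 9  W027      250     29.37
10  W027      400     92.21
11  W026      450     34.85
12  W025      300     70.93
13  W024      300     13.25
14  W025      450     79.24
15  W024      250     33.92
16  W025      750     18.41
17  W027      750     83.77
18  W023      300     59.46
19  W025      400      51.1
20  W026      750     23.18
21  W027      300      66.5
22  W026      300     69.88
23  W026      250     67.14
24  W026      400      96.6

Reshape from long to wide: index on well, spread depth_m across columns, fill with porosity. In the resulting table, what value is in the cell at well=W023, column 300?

Wide layout: rows indexed by well, columns are the 5 distinct depth_m values (400, 250, 750, 450, 300).
Cell (well=W023, depth_m=300) draws from the long row where well=W023 and depth_m=300, which has porosity=59.46.

59.46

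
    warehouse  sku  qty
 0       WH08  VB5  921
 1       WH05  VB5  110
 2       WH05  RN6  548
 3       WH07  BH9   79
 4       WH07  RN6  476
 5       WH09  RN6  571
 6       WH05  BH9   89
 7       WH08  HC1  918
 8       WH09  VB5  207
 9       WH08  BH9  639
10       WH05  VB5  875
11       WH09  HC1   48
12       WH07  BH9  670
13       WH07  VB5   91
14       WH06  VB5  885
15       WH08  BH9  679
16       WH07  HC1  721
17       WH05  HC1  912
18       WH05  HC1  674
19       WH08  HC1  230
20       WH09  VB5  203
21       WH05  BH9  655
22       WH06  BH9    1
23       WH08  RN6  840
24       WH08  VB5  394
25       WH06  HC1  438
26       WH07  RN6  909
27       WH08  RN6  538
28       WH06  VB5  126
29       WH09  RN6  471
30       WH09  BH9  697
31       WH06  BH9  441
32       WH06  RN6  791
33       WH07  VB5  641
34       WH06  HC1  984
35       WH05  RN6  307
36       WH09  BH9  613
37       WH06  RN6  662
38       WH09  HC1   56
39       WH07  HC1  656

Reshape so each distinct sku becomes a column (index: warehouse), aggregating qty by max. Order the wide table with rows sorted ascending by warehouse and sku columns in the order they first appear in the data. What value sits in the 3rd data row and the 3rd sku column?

670

With rows sorted ascending by warehouse, row 3 is warehouse=WH07. sku columns in first-appearance order: VB5, RN6, BH9, HC1; column 3 is BH9.
Long rows with warehouse=WH07, sku=BH9: max(79, 670) = 670.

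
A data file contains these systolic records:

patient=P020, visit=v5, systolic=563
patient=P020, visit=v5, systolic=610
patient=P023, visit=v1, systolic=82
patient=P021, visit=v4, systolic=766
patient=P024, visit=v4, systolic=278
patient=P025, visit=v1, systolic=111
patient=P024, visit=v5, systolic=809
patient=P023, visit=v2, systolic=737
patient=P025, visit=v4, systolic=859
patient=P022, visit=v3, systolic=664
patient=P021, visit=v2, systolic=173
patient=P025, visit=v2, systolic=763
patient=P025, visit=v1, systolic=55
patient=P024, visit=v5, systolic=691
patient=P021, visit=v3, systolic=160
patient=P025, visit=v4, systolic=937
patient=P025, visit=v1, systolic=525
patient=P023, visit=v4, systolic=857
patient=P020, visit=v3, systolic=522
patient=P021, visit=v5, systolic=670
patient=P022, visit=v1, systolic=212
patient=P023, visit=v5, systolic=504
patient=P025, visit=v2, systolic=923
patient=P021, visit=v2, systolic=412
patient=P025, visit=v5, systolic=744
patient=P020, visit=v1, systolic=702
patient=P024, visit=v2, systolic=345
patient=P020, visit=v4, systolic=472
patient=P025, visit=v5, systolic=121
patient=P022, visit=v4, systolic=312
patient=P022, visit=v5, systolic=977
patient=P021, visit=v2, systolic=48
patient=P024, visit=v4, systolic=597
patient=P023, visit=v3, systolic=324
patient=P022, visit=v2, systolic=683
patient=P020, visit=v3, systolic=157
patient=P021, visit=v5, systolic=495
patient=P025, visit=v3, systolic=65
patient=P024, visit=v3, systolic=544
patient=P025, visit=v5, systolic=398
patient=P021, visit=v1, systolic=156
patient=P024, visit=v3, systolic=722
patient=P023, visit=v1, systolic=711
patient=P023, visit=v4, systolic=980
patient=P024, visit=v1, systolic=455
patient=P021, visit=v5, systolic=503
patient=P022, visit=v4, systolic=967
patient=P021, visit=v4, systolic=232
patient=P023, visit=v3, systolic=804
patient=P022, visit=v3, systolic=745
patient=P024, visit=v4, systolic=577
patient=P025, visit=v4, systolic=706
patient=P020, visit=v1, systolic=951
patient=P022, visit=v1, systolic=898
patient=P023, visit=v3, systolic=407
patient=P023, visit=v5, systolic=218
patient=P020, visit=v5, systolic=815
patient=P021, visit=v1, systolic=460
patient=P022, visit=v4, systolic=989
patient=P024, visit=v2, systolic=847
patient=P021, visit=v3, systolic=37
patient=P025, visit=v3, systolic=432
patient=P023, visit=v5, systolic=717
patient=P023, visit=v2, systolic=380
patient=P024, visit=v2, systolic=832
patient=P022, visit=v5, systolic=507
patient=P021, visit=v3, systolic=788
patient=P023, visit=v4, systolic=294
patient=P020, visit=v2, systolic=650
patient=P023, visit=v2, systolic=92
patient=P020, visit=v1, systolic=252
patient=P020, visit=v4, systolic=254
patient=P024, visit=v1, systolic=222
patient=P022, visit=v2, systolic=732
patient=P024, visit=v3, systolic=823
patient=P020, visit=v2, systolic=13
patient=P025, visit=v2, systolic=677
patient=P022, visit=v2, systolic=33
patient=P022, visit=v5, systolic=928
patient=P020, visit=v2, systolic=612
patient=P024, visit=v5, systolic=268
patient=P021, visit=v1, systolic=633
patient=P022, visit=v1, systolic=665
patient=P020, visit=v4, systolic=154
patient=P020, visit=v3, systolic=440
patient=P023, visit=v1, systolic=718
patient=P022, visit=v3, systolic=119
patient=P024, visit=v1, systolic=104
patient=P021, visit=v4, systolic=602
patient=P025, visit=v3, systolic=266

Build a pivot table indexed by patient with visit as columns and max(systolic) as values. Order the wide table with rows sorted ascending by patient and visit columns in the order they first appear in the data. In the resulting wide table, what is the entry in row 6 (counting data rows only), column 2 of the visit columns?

525

With rows sorted ascending by patient, row 6 is patient=P025. visit columns in first-appearance order: v5, v1, v4, v2, v3; column 2 is v1.
Long rows with patient=P025, visit=v1: max(111, 55, 525) = 525.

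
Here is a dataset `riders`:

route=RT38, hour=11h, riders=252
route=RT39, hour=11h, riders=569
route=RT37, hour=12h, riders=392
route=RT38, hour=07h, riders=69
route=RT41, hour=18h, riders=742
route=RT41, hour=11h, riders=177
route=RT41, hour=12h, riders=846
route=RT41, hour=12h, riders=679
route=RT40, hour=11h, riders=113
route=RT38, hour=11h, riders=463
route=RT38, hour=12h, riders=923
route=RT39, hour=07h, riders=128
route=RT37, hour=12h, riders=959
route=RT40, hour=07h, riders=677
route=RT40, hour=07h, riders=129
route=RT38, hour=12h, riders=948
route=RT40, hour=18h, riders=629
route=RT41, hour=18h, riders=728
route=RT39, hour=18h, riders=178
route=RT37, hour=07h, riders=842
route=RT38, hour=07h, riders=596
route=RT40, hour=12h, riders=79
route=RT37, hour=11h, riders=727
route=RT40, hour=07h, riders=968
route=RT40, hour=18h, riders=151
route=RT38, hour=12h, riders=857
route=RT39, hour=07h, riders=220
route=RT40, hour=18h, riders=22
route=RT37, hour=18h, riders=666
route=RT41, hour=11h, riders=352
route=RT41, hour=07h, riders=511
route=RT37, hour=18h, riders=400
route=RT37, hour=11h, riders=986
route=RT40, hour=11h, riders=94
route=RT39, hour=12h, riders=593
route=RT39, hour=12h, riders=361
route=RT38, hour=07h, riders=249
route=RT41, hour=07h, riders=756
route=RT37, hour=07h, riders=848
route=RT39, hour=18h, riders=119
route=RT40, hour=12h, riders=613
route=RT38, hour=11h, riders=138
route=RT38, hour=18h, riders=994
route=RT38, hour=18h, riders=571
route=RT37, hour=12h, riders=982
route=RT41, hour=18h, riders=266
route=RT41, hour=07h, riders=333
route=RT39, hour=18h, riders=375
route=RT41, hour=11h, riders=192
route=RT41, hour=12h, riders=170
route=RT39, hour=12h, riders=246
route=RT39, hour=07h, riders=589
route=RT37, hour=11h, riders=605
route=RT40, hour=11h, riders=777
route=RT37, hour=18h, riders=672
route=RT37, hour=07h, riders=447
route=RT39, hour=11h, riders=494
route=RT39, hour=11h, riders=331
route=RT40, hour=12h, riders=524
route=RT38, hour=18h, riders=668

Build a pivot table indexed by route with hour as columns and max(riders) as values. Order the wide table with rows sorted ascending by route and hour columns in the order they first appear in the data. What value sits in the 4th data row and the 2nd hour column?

With rows sorted ascending by route, row 4 is route=RT40. hour columns in first-appearance order: 11h, 12h, 07h, 18h; column 2 is 12h.
Long rows with route=RT40, hour=12h: max(79, 613, 524) = 613.

613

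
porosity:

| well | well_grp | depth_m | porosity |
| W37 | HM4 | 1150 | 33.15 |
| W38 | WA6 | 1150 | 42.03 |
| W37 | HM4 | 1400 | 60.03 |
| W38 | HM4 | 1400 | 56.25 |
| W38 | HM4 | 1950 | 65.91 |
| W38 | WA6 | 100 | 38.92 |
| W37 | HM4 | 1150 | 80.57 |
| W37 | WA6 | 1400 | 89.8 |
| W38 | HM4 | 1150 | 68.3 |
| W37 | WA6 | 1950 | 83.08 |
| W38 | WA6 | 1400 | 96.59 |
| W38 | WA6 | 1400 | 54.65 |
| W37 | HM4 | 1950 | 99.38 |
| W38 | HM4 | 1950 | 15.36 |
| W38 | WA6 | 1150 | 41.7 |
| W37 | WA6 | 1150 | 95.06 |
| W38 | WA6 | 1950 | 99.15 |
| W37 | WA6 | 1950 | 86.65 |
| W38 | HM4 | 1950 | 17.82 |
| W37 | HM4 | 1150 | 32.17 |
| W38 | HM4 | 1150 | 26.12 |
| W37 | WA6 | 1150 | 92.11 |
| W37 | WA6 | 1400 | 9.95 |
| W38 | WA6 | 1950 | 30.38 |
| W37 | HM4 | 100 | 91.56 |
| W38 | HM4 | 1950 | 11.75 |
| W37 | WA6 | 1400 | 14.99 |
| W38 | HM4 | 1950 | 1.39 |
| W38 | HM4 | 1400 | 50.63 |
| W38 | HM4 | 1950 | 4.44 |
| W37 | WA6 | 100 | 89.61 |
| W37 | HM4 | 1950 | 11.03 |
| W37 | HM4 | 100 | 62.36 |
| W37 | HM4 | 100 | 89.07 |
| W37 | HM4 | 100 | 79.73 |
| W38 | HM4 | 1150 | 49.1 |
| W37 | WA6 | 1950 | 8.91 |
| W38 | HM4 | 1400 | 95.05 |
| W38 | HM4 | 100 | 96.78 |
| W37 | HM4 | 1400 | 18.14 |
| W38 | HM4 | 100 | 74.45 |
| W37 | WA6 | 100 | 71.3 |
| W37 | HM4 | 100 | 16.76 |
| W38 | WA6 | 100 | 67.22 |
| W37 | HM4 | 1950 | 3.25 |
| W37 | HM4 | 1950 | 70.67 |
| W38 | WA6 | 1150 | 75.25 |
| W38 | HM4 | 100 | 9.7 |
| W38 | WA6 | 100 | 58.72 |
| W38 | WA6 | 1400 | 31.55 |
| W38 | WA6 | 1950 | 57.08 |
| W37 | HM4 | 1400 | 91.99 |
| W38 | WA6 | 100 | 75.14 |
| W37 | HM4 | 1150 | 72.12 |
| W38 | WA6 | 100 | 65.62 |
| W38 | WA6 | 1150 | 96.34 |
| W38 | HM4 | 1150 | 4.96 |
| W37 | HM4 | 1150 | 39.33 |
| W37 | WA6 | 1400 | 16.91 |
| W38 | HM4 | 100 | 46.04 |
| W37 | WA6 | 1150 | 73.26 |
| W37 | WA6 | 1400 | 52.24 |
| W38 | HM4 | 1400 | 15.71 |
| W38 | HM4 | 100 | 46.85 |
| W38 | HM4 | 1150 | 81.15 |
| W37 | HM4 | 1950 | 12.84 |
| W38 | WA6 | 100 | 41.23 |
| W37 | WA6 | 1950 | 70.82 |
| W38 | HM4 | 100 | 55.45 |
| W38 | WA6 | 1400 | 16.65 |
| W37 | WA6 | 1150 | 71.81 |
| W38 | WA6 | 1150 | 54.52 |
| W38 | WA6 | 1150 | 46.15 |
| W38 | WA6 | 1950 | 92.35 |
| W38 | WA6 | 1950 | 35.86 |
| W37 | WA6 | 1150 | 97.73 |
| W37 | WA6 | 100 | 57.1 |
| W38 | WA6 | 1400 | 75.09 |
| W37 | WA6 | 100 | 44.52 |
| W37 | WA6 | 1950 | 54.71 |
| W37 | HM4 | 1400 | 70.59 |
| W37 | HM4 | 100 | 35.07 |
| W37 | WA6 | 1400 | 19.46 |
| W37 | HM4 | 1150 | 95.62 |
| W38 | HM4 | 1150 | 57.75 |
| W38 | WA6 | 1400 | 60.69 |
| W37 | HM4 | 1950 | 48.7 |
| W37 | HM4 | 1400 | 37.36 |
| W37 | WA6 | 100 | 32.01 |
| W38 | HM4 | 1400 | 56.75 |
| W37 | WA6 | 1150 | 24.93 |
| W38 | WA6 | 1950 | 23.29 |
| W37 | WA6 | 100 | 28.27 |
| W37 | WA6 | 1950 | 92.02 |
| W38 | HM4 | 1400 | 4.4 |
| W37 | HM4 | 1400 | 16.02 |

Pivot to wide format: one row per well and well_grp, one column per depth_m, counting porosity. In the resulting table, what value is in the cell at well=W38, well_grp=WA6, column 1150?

Rows with well=W38, well_grp=WA6 and depth_m=1150: porosity values are 42.03, 41.7, 75.25, 96.34, 54.52, 46.15.
6 rows match — count = 6.

6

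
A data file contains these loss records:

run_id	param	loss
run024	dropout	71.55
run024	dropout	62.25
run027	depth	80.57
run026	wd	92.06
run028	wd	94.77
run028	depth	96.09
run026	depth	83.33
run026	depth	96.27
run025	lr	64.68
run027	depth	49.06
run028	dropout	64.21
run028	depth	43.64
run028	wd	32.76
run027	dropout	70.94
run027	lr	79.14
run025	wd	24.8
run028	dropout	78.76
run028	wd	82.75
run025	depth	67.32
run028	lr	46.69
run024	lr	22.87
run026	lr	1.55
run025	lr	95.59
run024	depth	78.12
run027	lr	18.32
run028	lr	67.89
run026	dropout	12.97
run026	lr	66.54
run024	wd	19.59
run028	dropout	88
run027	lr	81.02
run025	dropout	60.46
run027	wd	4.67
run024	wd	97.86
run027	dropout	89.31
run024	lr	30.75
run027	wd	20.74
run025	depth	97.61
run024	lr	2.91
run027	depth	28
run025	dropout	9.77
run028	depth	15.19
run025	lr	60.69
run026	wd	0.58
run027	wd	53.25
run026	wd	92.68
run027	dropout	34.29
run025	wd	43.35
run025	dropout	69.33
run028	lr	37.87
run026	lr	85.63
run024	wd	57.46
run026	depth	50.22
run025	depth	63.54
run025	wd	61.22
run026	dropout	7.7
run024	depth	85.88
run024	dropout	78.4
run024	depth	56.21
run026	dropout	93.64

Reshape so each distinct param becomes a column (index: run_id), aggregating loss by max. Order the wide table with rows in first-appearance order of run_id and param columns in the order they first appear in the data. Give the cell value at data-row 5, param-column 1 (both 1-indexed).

69.33

With rows in first-appearance order of run_id, row 5 is run_id=run025. param columns in first-appearance order: dropout, depth, wd, lr; column 1 is dropout.
Long rows with run_id=run025, param=dropout: max(60.46, 9.77, 69.33) = 69.33.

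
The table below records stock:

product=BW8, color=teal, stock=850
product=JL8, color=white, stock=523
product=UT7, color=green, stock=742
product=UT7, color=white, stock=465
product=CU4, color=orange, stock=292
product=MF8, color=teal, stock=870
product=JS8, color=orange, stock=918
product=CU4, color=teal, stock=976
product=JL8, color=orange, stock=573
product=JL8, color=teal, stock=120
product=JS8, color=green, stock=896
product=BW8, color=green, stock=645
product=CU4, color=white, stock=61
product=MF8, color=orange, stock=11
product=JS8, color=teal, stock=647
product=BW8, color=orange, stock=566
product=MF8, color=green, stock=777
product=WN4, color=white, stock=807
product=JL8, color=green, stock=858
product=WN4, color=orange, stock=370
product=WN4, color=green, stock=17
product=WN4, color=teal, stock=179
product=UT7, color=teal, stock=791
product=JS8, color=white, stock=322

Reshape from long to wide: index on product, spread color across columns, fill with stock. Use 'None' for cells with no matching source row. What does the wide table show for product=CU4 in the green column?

None

No long-format row has product=CU4 and color=green, so the cell is None.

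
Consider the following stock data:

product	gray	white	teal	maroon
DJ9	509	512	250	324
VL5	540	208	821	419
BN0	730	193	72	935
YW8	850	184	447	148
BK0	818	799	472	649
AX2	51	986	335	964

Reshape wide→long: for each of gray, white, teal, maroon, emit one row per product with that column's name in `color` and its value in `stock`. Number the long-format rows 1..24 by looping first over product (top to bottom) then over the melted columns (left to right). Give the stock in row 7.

24 rows total (6 × 4). Row 7: index ⌊(7-1)/4⌋ = 1 into product → VL5; (7-1) mod 4 = 2 into the melted columns → teal.
So row 7 is (VL5, teal, 821); stock = 821.

821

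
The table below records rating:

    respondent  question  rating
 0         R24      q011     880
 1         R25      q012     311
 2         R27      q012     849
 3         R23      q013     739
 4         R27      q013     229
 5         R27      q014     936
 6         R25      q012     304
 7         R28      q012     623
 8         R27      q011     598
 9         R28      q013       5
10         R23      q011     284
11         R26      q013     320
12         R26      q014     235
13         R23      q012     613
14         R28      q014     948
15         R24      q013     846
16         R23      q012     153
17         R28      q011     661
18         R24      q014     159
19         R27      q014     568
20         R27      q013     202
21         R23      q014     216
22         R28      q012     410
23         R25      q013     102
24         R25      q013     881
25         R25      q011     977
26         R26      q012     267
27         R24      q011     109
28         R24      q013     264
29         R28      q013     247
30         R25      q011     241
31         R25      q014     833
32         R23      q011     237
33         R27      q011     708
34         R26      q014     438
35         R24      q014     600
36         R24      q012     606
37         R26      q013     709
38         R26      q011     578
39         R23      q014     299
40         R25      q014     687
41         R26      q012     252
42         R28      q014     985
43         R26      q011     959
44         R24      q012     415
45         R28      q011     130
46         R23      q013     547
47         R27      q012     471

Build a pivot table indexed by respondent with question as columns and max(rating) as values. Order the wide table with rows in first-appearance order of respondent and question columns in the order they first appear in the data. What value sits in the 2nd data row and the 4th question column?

With rows in first-appearance order of respondent, row 2 is respondent=R25. question columns in first-appearance order: q011, q012, q013, q014; column 4 is q014.
Long rows with respondent=R25, question=q014: max(833, 687) = 833.

833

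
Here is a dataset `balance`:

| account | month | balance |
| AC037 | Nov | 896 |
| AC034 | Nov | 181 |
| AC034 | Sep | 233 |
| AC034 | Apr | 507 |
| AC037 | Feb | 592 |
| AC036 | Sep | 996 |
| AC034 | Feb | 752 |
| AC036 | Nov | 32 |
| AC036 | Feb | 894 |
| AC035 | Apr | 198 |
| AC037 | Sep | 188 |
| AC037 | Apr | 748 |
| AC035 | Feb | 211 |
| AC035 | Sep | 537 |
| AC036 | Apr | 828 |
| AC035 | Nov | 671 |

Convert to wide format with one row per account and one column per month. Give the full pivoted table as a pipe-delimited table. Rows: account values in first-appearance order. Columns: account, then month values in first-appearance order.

Columns: account plus the 4 distinct month values (Nov, Sep, Apr, Feb).
For example, row AC037 column Nov takes balance=896 from the long row (AC037, Nov).

| account | Nov | Sep | Apr | Feb |
| AC037 | 896 | 188 | 748 | 592 |
| AC034 | 181 | 233 | 507 | 752 |
| AC036 | 32 | 996 | 828 | 894 |
| AC035 | 671 | 537 | 198 | 211 |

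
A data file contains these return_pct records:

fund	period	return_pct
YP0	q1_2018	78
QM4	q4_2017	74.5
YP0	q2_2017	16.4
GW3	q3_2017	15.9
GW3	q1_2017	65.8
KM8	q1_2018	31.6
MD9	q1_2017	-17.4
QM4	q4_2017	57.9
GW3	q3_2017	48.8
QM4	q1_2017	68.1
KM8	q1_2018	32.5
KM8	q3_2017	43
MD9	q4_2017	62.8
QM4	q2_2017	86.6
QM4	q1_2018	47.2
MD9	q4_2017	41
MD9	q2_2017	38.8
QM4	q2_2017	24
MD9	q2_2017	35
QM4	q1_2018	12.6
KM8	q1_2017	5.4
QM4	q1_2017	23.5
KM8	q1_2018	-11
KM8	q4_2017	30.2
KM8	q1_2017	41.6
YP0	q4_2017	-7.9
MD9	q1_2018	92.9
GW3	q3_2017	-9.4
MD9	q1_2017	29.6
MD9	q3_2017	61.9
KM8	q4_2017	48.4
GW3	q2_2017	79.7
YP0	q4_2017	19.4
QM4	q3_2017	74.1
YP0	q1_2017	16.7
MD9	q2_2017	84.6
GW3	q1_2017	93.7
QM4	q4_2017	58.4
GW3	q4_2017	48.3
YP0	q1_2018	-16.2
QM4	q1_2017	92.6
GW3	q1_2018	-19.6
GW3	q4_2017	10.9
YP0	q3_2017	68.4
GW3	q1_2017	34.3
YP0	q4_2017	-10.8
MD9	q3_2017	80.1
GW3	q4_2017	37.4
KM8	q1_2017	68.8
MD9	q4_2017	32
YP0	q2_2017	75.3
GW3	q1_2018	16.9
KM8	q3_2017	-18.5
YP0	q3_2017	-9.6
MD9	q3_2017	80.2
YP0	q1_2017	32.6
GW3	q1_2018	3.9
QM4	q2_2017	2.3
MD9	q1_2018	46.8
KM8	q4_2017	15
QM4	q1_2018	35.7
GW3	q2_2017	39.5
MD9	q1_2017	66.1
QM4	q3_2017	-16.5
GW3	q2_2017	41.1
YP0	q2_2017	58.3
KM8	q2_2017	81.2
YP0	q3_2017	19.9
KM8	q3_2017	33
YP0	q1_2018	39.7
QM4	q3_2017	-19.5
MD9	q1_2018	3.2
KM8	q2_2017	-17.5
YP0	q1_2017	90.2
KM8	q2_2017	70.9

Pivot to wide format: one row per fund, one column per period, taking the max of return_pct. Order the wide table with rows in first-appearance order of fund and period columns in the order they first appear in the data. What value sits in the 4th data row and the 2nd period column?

48.4

With rows in first-appearance order of fund, row 4 is fund=KM8. period columns in first-appearance order: q1_2018, q4_2017, q2_2017, q3_2017, q1_2017; column 2 is q4_2017.
Long rows with fund=KM8, period=q4_2017: max(30.2, 48.4, 15) = 48.4.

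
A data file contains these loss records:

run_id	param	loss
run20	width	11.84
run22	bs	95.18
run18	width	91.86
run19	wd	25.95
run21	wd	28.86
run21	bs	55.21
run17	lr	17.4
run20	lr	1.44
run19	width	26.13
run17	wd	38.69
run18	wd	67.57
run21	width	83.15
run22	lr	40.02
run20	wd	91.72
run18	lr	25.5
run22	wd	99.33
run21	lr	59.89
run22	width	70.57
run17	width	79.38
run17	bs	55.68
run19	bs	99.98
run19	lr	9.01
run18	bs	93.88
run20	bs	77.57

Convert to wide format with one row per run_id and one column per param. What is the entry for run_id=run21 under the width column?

83.15

Wide layout: rows indexed by run_id, columns are the 4 distinct param values (width, bs, wd, lr).
Cell (run_id=run21, param=width) draws from the long row where run_id=run21 and param=width, which has loss=83.15.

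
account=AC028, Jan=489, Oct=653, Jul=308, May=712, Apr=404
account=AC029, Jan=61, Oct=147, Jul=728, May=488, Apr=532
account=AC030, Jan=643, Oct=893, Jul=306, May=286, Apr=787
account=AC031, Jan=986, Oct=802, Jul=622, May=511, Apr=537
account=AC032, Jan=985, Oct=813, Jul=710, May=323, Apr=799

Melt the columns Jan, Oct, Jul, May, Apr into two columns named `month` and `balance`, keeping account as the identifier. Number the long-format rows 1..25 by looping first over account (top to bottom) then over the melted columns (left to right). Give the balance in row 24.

25 rows total (5 × 5). Row 24: index ⌊(24-1)/5⌋ = 4 into account → AC032; (24-1) mod 5 = 3 into the melted columns → May.
So row 24 is (AC032, May, 323); balance = 323.

323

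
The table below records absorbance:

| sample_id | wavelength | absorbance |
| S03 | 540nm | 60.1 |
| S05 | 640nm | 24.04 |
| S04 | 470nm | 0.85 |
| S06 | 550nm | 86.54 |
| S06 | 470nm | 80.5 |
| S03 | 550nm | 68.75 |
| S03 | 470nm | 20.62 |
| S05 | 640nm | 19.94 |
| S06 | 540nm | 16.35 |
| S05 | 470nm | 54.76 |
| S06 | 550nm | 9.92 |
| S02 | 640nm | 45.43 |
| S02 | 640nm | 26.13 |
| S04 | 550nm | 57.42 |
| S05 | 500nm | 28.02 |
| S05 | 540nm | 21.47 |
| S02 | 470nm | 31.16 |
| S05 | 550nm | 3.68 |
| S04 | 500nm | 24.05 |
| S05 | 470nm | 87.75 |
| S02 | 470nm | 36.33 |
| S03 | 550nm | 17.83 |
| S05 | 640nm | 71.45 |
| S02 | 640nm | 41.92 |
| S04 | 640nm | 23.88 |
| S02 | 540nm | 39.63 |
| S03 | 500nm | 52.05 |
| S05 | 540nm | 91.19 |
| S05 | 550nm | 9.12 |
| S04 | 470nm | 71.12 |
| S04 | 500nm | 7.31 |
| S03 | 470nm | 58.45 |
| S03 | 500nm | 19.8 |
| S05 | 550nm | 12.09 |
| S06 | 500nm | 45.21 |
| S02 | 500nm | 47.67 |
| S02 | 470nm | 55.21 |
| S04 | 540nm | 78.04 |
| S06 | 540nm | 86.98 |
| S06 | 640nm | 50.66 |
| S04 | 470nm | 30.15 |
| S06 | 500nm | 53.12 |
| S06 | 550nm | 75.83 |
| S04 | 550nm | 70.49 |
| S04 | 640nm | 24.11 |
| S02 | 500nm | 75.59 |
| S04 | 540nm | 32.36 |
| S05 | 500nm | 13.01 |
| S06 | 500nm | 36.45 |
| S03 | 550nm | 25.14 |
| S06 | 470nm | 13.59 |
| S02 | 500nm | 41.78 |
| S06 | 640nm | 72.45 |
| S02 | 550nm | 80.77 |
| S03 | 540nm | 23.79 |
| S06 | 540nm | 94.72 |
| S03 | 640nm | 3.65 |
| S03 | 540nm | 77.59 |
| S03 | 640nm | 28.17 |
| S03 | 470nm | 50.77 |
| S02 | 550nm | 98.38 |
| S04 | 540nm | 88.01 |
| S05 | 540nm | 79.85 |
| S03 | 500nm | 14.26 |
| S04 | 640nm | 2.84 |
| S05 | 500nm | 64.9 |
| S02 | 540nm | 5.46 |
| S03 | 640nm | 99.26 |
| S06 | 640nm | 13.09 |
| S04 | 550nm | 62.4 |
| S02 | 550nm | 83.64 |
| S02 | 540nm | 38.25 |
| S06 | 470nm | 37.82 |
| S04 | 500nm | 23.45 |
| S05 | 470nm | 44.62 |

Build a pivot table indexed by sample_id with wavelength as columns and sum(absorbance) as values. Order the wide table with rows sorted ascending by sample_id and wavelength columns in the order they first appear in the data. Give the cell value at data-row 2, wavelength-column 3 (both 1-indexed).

With rows sorted ascending by sample_id, row 2 is sample_id=S03. wavelength columns in first-appearance order: 540nm, 640nm, 470nm, 550nm, 500nm; column 3 is 470nm.
Long rows with sample_id=S03, wavelength=470nm: 20.62 + 58.45 + 50.77 = 129.84.

129.84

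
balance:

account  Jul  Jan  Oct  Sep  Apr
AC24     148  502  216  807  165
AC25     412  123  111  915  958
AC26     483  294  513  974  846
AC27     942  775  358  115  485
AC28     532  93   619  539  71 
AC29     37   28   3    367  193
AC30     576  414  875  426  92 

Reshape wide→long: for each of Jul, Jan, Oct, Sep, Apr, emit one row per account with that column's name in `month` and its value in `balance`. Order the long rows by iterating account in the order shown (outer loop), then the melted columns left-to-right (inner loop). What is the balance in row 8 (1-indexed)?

35 rows total (7 × 5). Row 8: index ⌊(8-1)/5⌋ = 1 into account → AC25; (8-1) mod 5 = 2 into the melted columns → Oct.
So row 8 is (AC25, Oct, 111); balance = 111.

111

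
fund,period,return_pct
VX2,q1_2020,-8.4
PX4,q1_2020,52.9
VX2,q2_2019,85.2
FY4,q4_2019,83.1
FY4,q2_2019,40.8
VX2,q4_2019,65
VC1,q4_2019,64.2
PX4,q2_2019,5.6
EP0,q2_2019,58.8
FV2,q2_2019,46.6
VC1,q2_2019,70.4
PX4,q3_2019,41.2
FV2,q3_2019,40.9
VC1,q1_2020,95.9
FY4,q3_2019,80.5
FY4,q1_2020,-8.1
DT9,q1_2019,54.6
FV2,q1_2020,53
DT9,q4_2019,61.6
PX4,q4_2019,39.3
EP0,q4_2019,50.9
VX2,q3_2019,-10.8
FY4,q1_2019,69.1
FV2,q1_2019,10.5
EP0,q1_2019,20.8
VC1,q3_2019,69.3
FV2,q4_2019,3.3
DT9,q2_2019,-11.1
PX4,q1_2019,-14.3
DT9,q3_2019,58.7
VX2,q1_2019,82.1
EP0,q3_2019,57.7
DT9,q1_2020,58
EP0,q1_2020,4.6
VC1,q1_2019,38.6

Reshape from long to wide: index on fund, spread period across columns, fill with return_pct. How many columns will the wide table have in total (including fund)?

1 column for fund plus 5 distinct period values → 6 columns.

6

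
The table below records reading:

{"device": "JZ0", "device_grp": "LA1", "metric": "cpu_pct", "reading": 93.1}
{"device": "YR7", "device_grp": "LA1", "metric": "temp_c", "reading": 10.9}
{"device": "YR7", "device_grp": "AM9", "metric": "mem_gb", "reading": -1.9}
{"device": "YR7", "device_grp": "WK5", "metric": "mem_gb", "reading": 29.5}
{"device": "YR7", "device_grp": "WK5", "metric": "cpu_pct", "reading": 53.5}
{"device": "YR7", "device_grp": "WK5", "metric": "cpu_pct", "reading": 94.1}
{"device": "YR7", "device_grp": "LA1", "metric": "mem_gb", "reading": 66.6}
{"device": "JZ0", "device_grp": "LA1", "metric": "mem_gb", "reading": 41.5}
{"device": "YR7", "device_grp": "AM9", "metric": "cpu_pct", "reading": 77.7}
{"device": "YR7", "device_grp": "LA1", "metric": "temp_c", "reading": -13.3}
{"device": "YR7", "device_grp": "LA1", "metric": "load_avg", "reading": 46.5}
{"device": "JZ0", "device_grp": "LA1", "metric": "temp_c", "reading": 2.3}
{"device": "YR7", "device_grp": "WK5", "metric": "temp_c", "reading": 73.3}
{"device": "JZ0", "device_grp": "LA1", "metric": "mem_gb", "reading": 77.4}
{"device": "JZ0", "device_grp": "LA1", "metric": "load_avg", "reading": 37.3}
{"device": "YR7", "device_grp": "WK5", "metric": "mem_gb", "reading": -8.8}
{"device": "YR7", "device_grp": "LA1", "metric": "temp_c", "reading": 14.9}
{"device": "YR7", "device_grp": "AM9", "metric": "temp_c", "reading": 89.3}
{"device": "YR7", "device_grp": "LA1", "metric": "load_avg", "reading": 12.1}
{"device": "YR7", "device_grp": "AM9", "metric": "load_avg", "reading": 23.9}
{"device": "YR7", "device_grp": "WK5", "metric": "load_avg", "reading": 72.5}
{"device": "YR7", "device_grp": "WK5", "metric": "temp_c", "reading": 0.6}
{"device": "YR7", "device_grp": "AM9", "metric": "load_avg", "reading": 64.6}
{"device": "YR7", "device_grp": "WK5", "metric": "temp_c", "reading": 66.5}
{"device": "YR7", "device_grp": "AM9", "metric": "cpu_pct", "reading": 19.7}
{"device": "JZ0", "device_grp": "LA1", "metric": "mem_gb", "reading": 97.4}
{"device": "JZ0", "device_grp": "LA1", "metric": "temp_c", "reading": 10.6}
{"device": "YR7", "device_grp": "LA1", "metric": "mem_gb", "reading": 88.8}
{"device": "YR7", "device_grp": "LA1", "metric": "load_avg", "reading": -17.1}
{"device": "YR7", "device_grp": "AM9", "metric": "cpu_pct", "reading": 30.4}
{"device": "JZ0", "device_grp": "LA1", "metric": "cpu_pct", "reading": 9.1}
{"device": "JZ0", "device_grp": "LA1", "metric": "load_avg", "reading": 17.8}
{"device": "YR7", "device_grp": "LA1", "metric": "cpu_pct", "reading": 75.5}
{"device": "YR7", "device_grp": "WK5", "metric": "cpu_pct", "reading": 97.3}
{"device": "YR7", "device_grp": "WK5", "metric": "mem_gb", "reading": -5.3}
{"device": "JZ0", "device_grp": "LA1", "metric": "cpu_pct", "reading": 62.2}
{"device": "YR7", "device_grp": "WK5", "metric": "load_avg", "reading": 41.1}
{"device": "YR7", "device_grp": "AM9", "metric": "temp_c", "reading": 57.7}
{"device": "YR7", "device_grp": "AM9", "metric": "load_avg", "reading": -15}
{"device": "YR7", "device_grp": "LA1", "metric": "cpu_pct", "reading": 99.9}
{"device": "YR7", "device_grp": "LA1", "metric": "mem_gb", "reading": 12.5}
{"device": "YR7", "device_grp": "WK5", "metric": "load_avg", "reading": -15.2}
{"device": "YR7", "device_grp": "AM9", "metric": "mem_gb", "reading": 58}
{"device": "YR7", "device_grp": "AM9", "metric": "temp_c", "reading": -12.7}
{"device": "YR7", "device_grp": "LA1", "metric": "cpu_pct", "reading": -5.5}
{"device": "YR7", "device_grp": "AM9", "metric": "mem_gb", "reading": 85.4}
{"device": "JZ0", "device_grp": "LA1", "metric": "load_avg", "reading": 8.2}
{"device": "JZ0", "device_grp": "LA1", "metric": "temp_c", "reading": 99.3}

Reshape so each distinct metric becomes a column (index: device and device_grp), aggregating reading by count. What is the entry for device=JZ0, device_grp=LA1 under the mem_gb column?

3

Rows with device=JZ0, device_grp=LA1 and metric=mem_gb: reading values are 41.5, 77.4, 97.4.
3 rows match — count = 3.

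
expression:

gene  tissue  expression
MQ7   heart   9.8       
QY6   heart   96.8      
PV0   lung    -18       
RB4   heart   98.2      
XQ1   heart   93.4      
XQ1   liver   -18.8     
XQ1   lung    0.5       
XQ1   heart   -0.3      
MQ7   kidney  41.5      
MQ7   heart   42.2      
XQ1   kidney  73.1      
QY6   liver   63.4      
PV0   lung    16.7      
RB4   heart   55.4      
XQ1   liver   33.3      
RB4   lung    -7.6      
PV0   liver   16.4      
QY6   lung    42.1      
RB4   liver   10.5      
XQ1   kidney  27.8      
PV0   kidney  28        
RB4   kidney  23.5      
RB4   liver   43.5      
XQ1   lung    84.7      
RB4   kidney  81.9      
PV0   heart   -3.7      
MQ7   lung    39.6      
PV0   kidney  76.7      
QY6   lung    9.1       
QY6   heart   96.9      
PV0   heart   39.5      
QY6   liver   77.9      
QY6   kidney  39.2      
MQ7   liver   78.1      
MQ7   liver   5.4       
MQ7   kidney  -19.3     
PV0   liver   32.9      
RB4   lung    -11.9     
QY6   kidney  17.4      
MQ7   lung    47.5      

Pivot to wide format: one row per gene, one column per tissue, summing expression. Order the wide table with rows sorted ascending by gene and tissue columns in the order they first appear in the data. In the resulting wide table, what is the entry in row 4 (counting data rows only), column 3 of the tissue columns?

With rows sorted ascending by gene, row 4 is gene=RB4. tissue columns in first-appearance order: heart, lung, liver, kidney; column 3 is liver.
Long rows with gene=RB4, tissue=liver: 10.5 + 43.5 = 54.

54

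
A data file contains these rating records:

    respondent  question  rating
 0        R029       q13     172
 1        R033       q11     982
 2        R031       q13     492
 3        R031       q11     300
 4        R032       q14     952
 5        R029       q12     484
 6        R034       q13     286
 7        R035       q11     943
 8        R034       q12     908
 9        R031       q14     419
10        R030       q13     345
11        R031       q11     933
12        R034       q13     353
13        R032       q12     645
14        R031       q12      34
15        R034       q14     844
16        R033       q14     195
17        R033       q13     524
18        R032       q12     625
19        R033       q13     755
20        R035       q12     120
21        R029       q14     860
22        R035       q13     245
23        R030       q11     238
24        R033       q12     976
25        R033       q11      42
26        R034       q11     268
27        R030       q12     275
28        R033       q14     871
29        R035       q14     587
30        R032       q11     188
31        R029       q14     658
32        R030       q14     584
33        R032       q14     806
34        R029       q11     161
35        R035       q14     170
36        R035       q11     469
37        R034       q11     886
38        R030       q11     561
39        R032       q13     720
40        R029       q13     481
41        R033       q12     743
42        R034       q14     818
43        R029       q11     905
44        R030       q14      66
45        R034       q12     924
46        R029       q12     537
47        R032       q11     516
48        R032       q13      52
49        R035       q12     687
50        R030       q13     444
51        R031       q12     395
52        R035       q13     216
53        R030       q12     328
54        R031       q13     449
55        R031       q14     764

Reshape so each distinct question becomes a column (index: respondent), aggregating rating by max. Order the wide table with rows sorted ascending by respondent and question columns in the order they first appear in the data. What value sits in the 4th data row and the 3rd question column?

952

With rows sorted ascending by respondent, row 4 is respondent=R032. question columns in first-appearance order: q13, q11, q14, q12; column 3 is q14.
Long rows with respondent=R032, question=q14: max(952, 806) = 952.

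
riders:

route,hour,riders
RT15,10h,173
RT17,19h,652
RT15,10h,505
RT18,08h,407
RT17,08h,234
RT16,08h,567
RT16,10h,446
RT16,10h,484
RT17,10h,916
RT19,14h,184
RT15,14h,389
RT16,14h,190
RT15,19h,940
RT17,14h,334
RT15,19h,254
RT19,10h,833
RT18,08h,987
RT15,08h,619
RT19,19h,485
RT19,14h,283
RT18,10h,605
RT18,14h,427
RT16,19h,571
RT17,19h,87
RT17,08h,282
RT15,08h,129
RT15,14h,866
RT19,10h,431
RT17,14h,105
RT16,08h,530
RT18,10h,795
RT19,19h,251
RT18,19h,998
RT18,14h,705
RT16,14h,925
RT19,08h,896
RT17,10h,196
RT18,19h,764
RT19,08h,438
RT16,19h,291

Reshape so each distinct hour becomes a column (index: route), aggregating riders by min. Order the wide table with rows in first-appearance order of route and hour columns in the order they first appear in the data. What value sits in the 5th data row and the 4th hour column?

With rows in first-appearance order of route, row 5 is route=RT19. hour columns in first-appearance order: 10h, 19h, 08h, 14h; column 4 is 14h.
Long rows with route=RT19, hour=14h: min(184, 283) = 184.

184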